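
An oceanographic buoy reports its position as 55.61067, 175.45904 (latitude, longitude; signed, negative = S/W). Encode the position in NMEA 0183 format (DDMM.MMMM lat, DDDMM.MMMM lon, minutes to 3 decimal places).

φ: fractional part 0.610670 → 36.64020 minutes
λ: 175° + 0.459040 × 60 = 175° 27.54240′

5536.640,N / 17527.542,E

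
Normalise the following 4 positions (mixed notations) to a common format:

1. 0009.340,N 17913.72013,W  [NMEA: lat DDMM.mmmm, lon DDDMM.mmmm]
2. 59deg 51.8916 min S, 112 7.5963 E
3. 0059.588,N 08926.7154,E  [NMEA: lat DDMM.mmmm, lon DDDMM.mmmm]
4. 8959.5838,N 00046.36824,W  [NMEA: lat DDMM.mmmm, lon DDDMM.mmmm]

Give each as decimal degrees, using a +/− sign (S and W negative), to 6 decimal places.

Point 1:
  φ: degrees = first 2 digits = 0, minutes = 9.34; 0 + 9.34/60 = 0.1556667
  N ⇒ keep positive
  Longitude: degrees = first 3 digits = 179, minutes = 13.72013; 179 + 13.72013/60 = 179.2286688
  W ⇒ negate
Point 2:
  Latitude: 59 + 51.8916/60 = 59.8648600
  S ⇒ negate
  Longitude: 7.5963′ = 0.126605°; total 112.1266050
  E ⇒ keep positive
Point 3:
  Latitude: split at 2 digits → 00° and 59.588′; 0 + 59.588/60 = 0.9931333
  N → positive
  Lon: degrees = first 3 digits = 89, minutes = 26.7154; 89 + 26.7154/60 = 89.4452567
  E ⇒ keep positive
Point 4:
  Latitude: degrees = first 2 digits = 89, minutes = 59.5838; 89 + 59.5838/60 = 89.9930633
  N ⇒ keep positive
  λ: split at 3 digits → 000° and 46.36824′; 0 + 46.36824/60 = 0.7728040
  hemisphere W, so the sign is −

1. 0.155667, -179.228669
2. -59.864860, 112.126605
3. 0.993133, 89.445257
4. 89.993063, -0.772804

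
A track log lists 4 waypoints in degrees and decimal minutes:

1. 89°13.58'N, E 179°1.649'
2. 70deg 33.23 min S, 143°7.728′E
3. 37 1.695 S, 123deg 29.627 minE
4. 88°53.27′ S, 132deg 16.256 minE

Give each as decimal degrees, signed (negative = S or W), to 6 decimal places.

Point 1:
  φ: 89 + 13.58/60 = 89.2263333
  N → positive
  λ: 179 + 1.649/60 = 179.0274833
  E → positive
Point 2:
  Latitude: 70 + 33.23/60 = 70.5538333
  S → negative
  Longitude: 7.728′ = 0.128800°; total 143.1288000
  E → positive
Point 3:
  Lat: 37 + 1.695/60 = 37.0282500
  hemisphere S, so the sign is −
  λ: 123 + 29.627/60 = 123.4937833
  E ⇒ keep positive
Point 4:
  φ: 53.27′ = 0.887833°; total 88.8878333
  S → negative
  λ: 16.256′ = 0.270933°; total 132.2709333
  E → positive

1. 89.226333, 179.027483
2. -70.553833, 143.128800
3. -37.028250, 123.493783
4. -88.887833, 132.270933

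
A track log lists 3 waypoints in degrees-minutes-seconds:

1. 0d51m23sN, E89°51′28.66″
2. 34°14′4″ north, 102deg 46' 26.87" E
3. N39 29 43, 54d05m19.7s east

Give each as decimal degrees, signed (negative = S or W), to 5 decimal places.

1. 0.85639, 89.85796
2. 34.23444, 102.77413
3. 39.49528, 54.08881

Point 1:
  φ: 0° + 51/60 + 23/3600 = 0 + 0.850000 + 0.006389 = 0.856389
  N ⇒ keep positive
  Longitude: 89° + 51/60 + 28.66/3600 = 89 + 0.850000 + 0.007961 = 89.857961
  E ⇒ keep positive
Point 2:
  Latitude: 34 + 14/60 + 4/3600 = 34.234444
  N → positive
  Lon: 46′ + 26.87″ = 46.44783′; 102 + 46.44783/60 = 102.774131
  E ⇒ keep positive
Point 3:
  Lat: 39 + 29/60 + 43/3600 = 39.495278
  N → positive
  λ: 54° + 5/60 + 19.7/3600 = 54 + 0.083333 + 0.005472 = 54.088806
  E ⇒ keep positive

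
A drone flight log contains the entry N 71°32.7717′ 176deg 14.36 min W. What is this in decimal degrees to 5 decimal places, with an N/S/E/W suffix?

Latitude: 32.7717′ = 0.546195°; total 71.546195
Longitude: 176 + 14.36/60 = 176.239333

71.54620° N, 176.23933° W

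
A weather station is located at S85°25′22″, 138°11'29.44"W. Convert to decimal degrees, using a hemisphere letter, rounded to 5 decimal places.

85.42278° S, 138.19151° W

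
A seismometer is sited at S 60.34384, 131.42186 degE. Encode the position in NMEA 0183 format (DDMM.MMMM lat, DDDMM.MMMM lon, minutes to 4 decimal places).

6020.6304,S / 13125.3116,E

Lat: 60° + 0.343840 × 60 = 60° 20.630400′
Lon: 131° + 0.421860 × 60 = 131° 25.311600′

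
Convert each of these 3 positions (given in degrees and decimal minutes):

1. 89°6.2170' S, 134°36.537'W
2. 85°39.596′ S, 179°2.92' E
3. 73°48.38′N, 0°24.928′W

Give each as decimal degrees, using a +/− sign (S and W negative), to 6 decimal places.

1. -89.103617, -134.608950
2. -85.659933, 179.048667
3. 73.806333, -0.415467

Point 1:
  φ: 89 + 6.217/60 = 89.1036167
  hemisphere S, so the sign is −
  Lon: 134 + 36.537/60 = 134.6089500
  hemisphere W, so the sign is −
Point 2:
  Latitude: 85 + 39.596/60 = 85.6599333
  S → negative
  Lon: 2.92′ = 0.048667°; total 179.0486667
  E → positive
Point 3:
  Lat: 48.38′ = 0.806333°; total 73.8063333
  N ⇒ keep positive
  λ: 24.928′ = 0.415467°; total 0.4154667
  hemisphere W, so the sign is −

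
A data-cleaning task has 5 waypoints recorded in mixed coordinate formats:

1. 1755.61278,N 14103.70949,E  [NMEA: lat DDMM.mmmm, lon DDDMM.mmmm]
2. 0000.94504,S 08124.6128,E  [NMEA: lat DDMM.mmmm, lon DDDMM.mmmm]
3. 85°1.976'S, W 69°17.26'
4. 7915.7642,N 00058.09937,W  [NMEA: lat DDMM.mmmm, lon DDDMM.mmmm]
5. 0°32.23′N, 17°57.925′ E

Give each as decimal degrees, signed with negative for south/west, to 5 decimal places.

Point 1:
  φ: split at 2 digits → 17° and 55.61278′; 17 + 55.61278/60 = 17.926880
  N → positive
  Lon: degrees = first 3 digits = 141, minutes = 3.70949; 141 + 3.70949/60 = 141.061825
  E ⇒ keep positive
Point 2:
  Lat: degrees = first 2 digits = 0, minutes = 0.94504; 0 + 0.94504/60 = 0.015751
  S ⇒ negate
  Longitude: degrees = first 3 digits = 81, minutes = 24.6128; 81 + 24.6128/60 = 81.410213
  E ⇒ keep positive
Point 3:
  Latitude: 1.976′ = 0.032933°; total 85.032933
  hemisphere S, so the sign is −
  Longitude: 69 + 17.26/60 = 69.287667
  W → negative
Point 4:
  Lat: split at 2 digits → 79° and 15.7642′; 79 + 15.7642/60 = 79.262737
  N ⇒ keep positive
  Longitude: split at 3 digits → 000° and 58.09937′; 0 + 58.09937/60 = 0.968323
  W → negative
Point 5:
  Latitude: 0 + 32.23/60 = 0.537167
  N ⇒ keep positive
  λ: 17 + 57.925/60 = 17.965417
  E ⇒ keep positive

1. 17.92688, 141.06182
2. -0.01575, 81.41021
3. -85.03293, -69.28767
4. 79.26274, -0.96832
5. 0.53717, 17.96542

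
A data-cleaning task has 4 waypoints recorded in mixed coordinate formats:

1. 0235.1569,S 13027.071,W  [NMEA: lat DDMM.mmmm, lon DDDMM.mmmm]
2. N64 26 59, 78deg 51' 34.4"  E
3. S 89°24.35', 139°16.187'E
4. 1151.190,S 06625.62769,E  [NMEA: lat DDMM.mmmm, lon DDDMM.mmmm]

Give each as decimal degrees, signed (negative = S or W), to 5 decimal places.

Point 1:
  Lat: degrees = first 2 digits = 2, minutes = 35.1569; 2 + 35.1569/60 = 2.585948
  S → negative
  Lon: split at 3 digits → 130° and 27.071′; 130 + 27.071/60 = 130.451183
  hemisphere W, so the sign is −
Point 2:
  Latitude: 64 + 26/60 + 59/3600 = 64.449722
  N → positive
  Lon: 51′ + 34.4″ = 51.57333′; 78 + 51.57333/60 = 78.859556
  E ⇒ keep positive
Point 3:
  Lat: 24.35′ = 0.405833°; total 89.405833
  S ⇒ negate
  Lon: 139 + 16.187/60 = 139.269783
  E → positive
Point 4:
  Lat: degrees = first 2 digits = 11, minutes = 51.19; 11 + 51.19/60 = 11.853167
  hemisphere S, so the sign is −
  Longitude: degrees = first 3 digits = 66, minutes = 25.62769; 66 + 25.62769/60 = 66.427128
  E → positive

1. -2.58595, -130.45118
2. 64.44972, 78.85956
3. -89.40583, 139.26978
4. -11.85317, 66.42713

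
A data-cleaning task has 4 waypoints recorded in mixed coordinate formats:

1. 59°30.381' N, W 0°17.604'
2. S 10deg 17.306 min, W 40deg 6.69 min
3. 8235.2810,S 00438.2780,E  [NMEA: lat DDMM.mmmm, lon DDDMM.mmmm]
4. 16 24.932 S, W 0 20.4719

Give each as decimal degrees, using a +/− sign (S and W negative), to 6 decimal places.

1. 59.506350, -0.293400
2. -10.288433, -40.111500
3. -82.588017, 4.637967
4. -16.415533, -0.341198

Point 1:
  Lat: 59 + 30.381/60 = 59.5063500
  N → positive
  Lon: 0 + 17.604/60 = 0.2934000
  W ⇒ negate
Point 2:
  Lat: 10 + 17.306/60 = 10.2884333
  S → negative
  λ: 40 + 6.69/60 = 40.1115000
  hemisphere W, so the sign is −
Point 3:
  Lat: degrees = first 2 digits = 82, minutes = 35.281; 82 + 35.281/60 = 82.5880167
  S ⇒ negate
  λ: degrees = first 3 digits = 4, minutes = 38.278; 4 + 38.278/60 = 4.6379667
  E ⇒ keep positive
Point 4:
  φ: 16 + 24.932/60 = 16.4155333
  hemisphere S, so the sign is −
  λ: 20.4719′ = 0.341198°; total 0.3411983
  W → negative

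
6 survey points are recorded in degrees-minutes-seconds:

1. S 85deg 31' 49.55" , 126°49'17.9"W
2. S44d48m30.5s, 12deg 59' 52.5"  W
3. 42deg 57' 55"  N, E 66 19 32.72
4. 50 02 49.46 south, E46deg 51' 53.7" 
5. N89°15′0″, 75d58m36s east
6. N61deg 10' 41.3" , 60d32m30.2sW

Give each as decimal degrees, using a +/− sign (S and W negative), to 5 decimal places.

Point 1:
  φ: 31′ + 49.55″ = 31.82583′; 85 + 31.82583/60 = 85.530431
  hemisphere S, so the sign is −
  Lon: 49′ + 17.9″ = 49.29833′; 126 + 49.29833/60 = 126.821639
  W → negative
Point 2:
  φ: 48′ + 30.5″ = 48.50833′; 44 + 48.50833/60 = 44.808472
  S ⇒ negate
  Longitude: 12 + 59/60 + 52.5/3600 = 12.997917
  W → negative
Point 3:
  φ: 42 + 57/60 + 55/3600 = 42.965278
  N ⇒ keep positive
  λ: 19′ + 32.72″ = 19.54533′; 66 + 19.54533/60 = 66.325756
  E → positive
Point 4:
  φ: 50 + 2/60 + 49.46/3600 = 50.047072
  S ⇒ negate
  Longitude: 51′ + 53.7″ = 51.89500′; 46 + 51.89500/60 = 46.864917
  E → positive
Point 5:
  Lat: 89° + 15/60 + 0/3600 = 89 + 0.250000 + 0.000000 = 89.250000
  N ⇒ keep positive
  Lon: 58′ + 36″ = 58.60000′; 75 + 58.60000/60 = 75.976667
  E → positive
Point 6:
  Latitude: 61° + 10/60 + 41.3/3600 = 61 + 0.166667 + 0.011472 = 61.178139
  N → positive
  Longitude: 60° + 32/60 + 30.2/3600 = 60 + 0.533333 + 0.008389 = 60.541722
  W → negative

1. -85.53043, -126.82164
2. -44.80847, -12.99792
3. 42.96528, 66.32576
4. -50.04707, 46.86492
5. 89.25000, 75.97667
6. 61.17814, -60.54172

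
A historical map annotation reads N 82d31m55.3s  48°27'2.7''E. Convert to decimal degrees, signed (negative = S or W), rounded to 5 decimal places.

Latitude: 82 + 31/60 + 55.3/3600 = 82.532028
N ⇒ keep positive
λ: 27′ + 2.7″ = 27.04500′; 48 + 27.04500/60 = 48.450750
E ⇒ keep positive

82.53203, 48.45075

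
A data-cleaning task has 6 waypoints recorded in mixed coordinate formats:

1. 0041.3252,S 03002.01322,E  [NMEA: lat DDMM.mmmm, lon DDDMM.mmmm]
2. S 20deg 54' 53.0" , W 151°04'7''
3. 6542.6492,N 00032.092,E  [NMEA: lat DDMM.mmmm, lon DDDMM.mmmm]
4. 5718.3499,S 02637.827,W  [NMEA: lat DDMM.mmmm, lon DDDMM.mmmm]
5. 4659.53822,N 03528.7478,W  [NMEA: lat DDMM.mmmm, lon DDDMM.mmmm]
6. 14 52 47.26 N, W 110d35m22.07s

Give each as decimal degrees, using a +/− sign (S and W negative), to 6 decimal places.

1. -0.688753, 30.033554
2. -20.914722, -151.068611
3. 65.710820, 0.534867
4. -57.305832, -26.630450
5. 46.992304, -35.479130
6. 14.879794, -110.589464

Point 1:
  Lat: split at 2 digits → 00° and 41.3252′; 0 + 41.3252/60 = 0.6887533
  S ⇒ negate
  Lon: split at 3 digits → 030° and 2.01322′; 30 + 2.01322/60 = 30.0335537
  E ⇒ keep positive
Point 2:
  φ: 20° + 54/60 + 53/3600 = 20 + 0.900000 + 0.014722 = 20.9147222
  S ⇒ negate
  λ: 4′ + 7″ = 4.11667′; 151 + 4.11667/60 = 151.0686111
  W → negative
Point 3:
  Latitude: split at 2 digits → 65° and 42.6492′; 65 + 42.6492/60 = 65.7108200
  N ⇒ keep positive
  Longitude: split at 3 digits → 000° and 32.092′; 0 + 32.092/60 = 0.5348667
  E → positive
Point 4:
  Latitude: degrees = first 2 digits = 57, minutes = 18.3499; 57 + 18.3499/60 = 57.3058317
  S → negative
  λ: degrees = first 3 digits = 26, minutes = 37.827; 26 + 37.827/60 = 26.6304500
  hemisphere W, so the sign is −
Point 5:
  φ: degrees = first 2 digits = 46, minutes = 59.53822; 46 + 59.53822/60 = 46.9923037
  N ⇒ keep positive
  Longitude: split at 3 digits → 035° and 28.7478′; 35 + 28.7478/60 = 35.4791300
  W → negative
Point 6:
  Lat: 52′ + 47.26″ = 52.78767′; 14 + 52.78767/60 = 14.8797944
  N → positive
  Longitude: 110 + 35/60 + 22.07/3600 = 110.5894639
  hemisphere W, so the sign is −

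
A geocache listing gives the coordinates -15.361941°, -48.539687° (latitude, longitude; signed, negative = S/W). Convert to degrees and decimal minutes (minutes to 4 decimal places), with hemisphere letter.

Latitude is negative → S; |value| = 15.361941
Latitude: minutes = (15.361941 − 15) × 60 = 21.716460
Longitude is negative → W; |value| = 48.539687
Longitude: 48° + 0.539687 × 60 = 48° 32.381220′

15° 21.7165′ S, 48° 32.3812′ W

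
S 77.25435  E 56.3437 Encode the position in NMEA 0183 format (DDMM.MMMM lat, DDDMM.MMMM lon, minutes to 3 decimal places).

7715.261,S / 05620.622,E

Lat: minutes = (77.254350 − 77) × 60 = 15.26100
λ: fractional part 0.343700 → 20.62200 minutes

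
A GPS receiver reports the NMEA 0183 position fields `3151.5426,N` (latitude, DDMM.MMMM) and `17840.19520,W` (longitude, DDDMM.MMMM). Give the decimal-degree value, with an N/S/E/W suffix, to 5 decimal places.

Lat: split at 2 digits → 31° and 51.5426′; 31 + 51.5426/60 = 31.859043
Lon: degrees = first 3 digits = 178, minutes = 40.1952; 178 + 40.1952/60 = 178.669920

31.85904° N, 178.66992° W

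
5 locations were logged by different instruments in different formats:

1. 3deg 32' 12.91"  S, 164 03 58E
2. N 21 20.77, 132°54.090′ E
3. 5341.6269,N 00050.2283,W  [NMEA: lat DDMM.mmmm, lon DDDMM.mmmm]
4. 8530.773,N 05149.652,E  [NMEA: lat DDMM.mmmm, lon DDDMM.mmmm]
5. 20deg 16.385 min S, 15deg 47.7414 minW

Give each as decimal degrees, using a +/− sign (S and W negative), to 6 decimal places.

1. -3.536919, 164.066111
2. 21.346167, 132.901500
3. 53.693782, -0.837138
4. 85.512883, 51.827533
5. -20.273083, -15.795690

Point 1:
  Lat: 3 + 32/60 + 12.91/3600 = 3.5369194
  S ⇒ negate
  λ: 164 + 3/60 + 58/3600 = 164.0661111
  E → positive
Point 2:
  Lat: 21 + 20.77/60 = 21.3461667
  N → positive
  Longitude: 132 + 54.09/60 = 132.9015000
  E → positive
Point 3:
  Lat: split at 2 digits → 53° and 41.6269′; 53 + 41.6269/60 = 53.6937817
  N → positive
  Lon: degrees = first 3 digits = 0, minutes = 50.2283; 0 + 50.2283/60 = 0.8371383
  W → negative
Point 4:
  Lat: split at 2 digits → 85° and 30.773′; 85 + 30.773/60 = 85.5128833
  N ⇒ keep positive
  Longitude: split at 3 digits → 051° and 49.652′; 51 + 49.652/60 = 51.8275333
  E → positive
Point 5:
  φ: 16.385′ = 0.273083°; total 20.2730833
  hemisphere S, so the sign is −
  Longitude: 15 + 47.7414/60 = 15.7956900
  W ⇒ negate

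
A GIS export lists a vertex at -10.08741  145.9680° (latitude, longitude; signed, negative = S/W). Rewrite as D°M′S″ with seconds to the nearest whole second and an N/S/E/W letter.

10°05′15″ S, 145°58′5″ E

Latitude is negative → S; |value| = 10.087410
Latitude: whole degrees 10; 5.24460′ → 5′ and 14.68″
λ: 0.968000° → 58.08000′; 0.08000 × 60 = 4.80″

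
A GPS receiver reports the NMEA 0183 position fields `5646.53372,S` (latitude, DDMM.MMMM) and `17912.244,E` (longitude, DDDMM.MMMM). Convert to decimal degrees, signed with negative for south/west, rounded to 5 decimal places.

-56.77556, 179.20407

Latitude: split at 2 digits → 56° and 46.53372′; 56 + 46.53372/60 = 56.775562
S → negative
Lon: degrees = first 3 digits = 179, minutes = 12.244; 179 + 12.244/60 = 179.204067
E ⇒ keep positive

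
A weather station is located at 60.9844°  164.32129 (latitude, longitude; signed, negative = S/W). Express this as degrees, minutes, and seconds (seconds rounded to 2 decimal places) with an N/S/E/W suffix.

Lat: 0.984400° → 59.06400′; 0.06400 × 60 = 3.8400″
Lon: 0.321290° → 19.27740′; 0.27740 × 60 = 16.6440″

60°59′3.84″ N, 164°19′16.64″ E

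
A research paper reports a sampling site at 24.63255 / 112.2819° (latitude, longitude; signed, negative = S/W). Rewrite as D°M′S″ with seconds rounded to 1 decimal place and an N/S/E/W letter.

24°37′57.2″ N, 112°16′54.8″ E

Latitude: 0.632550 × 60 = 37.95300′ → 37′, remainder × 60 = 57.180″
λ: 0.281900 × 60 = 16.91400′ → 16′, remainder × 60 = 54.840″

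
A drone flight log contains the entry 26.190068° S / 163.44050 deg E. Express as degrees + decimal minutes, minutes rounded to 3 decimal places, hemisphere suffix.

26° 11.404′ S, 163° 26.430′ E

Latitude: minutes = (26.190068 − 26) × 60 = 11.40408
λ: 163° + 0.440500 × 60 = 163° 26.43000′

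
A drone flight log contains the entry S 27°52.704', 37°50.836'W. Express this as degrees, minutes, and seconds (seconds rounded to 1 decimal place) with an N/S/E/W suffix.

Lat: fractional minutes 0.70400 × 60 = 42.240″
Longitude: fractional minutes 0.83600 × 60 = 50.160″

27°52′42.2″ S, 37°50′50.2″ W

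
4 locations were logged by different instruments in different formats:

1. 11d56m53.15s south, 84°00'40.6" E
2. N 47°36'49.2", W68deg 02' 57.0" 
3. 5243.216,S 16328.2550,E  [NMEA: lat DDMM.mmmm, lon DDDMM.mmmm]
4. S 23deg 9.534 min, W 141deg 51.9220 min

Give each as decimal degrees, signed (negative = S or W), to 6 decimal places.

1. -11.948097, 84.011278
2. 47.613667, -68.049167
3. -52.720267, 163.470917
4. -23.158900, -141.865367

Point 1:
  Lat: 11° + 56/60 + 53.15/3600 = 11 + 0.933333 + 0.014764 = 11.9480972
  hemisphere S, so the sign is −
  λ: 84° + 0/60 + 40.6/3600 = 84 + 0.000000 + 0.011278 = 84.0112778
  E → positive
Point 2:
  φ: 47° + 36/60 + 49.2/3600 = 47 + 0.600000 + 0.013667 = 47.6136667
  N → positive
  λ: 68° + 2/60 + 57/3600 = 68 + 0.033333 + 0.015833 = 68.0491667
  hemisphere W, so the sign is −
Point 3:
  Latitude: degrees = first 2 digits = 52, minutes = 43.216; 52 + 43.216/60 = 52.7202667
  hemisphere S, so the sign is −
  λ: split at 3 digits → 163° and 28.255′; 163 + 28.255/60 = 163.4709167
  E ⇒ keep positive
Point 4:
  Latitude: 23 + 9.534/60 = 23.1589000
  S ⇒ negate
  Longitude: 141 + 51.922/60 = 141.8653667
  W ⇒ negate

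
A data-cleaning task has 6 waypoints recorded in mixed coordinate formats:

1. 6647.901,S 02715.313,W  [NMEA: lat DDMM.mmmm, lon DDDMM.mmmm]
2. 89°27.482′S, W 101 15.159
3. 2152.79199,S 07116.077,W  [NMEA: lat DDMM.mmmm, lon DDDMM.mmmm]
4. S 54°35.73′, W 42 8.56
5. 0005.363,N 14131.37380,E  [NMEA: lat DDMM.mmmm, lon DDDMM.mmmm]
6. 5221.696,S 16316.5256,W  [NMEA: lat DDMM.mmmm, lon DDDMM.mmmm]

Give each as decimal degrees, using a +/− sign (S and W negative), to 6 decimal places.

Point 1:
  φ: split at 2 digits → 66° and 47.901′; 66 + 47.901/60 = 66.7983500
  S ⇒ negate
  Longitude: degrees = first 3 digits = 27, minutes = 15.313; 27 + 15.313/60 = 27.2552167
  hemisphere W, so the sign is −
Point 2:
  Lat: 89 + 27.482/60 = 89.4580333
  S → negative
  Lon: 101 + 15.159/60 = 101.2526500
  hemisphere W, so the sign is −
Point 3:
  φ: split at 2 digits → 21° and 52.79199′; 21 + 52.79199/60 = 21.8798665
  S → negative
  Lon: degrees = first 3 digits = 71, minutes = 16.077; 71 + 16.077/60 = 71.2679500
  W ⇒ negate
Point 4:
  φ: 54 + 35.73/60 = 54.5955000
  S ⇒ negate
  λ: 8.56′ = 0.142667°; total 42.1426667
  W → negative
Point 5:
  φ: degrees = first 2 digits = 0, minutes = 5.363; 0 + 5.363/60 = 0.0893833
  N ⇒ keep positive
  λ: degrees = first 3 digits = 141, minutes = 31.3738; 141 + 31.3738/60 = 141.5228967
  E ⇒ keep positive
Point 6:
  Lat: degrees = first 2 digits = 52, minutes = 21.696; 52 + 21.696/60 = 52.3616000
  hemisphere S, so the sign is −
  Longitude: degrees = first 3 digits = 163, minutes = 16.5256; 163 + 16.5256/60 = 163.2754267
  W ⇒ negate

1. -66.798350, -27.255217
2. -89.458033, -101.252650
3. -21.879867, -71.267950
4. -54.595500, -42.142667
5. 0.089383, 141.522897
6. -52.361600, -163.275427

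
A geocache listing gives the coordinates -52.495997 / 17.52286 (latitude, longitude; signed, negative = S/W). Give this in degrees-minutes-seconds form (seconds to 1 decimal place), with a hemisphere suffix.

52°29′45.6″ S, 17°31′22.3″ E

Latitude is negative → S; |value| = 52.495997
Latitude: whole degrees 52; 29.75982′ → 29′ and 45.589″
Longitude: 0.522860 × 60 = 31.37160′ → 31′, remainder × 60 = 22.296″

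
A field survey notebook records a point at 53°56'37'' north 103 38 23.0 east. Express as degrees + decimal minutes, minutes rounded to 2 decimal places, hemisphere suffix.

φ: 56 + 37/60 = 56.6167′
Lon: 38 + 23/60 = 38.3833′

53° 56.62′ N, 103° 38.38′ E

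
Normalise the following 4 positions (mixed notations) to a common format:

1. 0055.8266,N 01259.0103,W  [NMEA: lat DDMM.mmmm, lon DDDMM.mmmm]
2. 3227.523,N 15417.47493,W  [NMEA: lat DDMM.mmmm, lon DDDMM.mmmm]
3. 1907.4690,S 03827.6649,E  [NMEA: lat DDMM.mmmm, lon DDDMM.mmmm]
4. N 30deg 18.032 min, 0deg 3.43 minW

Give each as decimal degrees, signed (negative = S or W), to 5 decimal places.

1. 0.93044, -12.98351
2. 32.45872, -154.29125
3. -19.12448, 38.46108
4. 30.30053, -0.05717

Point 1:
  Lat: degrees = first 2 digits = 0, minutes = 55.8266; 0 + 55.8266/60 = 0.930443
  N → positive
  λ: degrees = first 3 digits = 12, minutes = 59.0103; 12 + 59.0103/60 = 12.983505
  hemisphere W, so the sign is −
Point 2:
  Latitude: degrees = first 2 digits = 32, minutes = 27.523; 32 + 27.523/60 = 32.458717
  N → positive
  λ: split at 3 digits → 154° and 17.47493′; 154 + 17.47493/60 = 154.291249
  W ⇒ negate
Point 3:
  φ: split at 2 digits → 19° and 7.469′; 19 + 7.469/60 = 19.124483
  S ⇒ negate
  λ: split at 3 digits → 038° and 27.6649′; 38 + 27.6649/60 = 38.461082
  E → positive
Point 4:
  Latitude: 18.032′ = 0.300533°; total 30.300533
  N → positive
  Longitude: 3.43′ = 0.057167°; total 0.057167
  W → negative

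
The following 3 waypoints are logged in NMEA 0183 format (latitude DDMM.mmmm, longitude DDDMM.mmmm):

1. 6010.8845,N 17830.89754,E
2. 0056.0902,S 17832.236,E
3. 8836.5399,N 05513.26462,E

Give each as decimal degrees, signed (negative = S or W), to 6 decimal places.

Point 1:
  Lat: split at 2 digits → 60° and 10.8845′; 60 + 10.8845/60 = 60.1814083
  N → positive
  Longitude: degrees = first 3 digits = 178, minutes = 30.89754; 178 + 30.89754/60 = 178.5149590
  E → positive
Point 2:
  Latitude: degrees = first 2 digits = 0, minutes = 56.0902; 0 + 56.0902/60 = 0.9348367
  S → negative
  Lon: split at 3 digits → 178° and 32.236′; 178 + 32.236/60 = 178.5372667
  E → positive
Point 3:
  Lat: split at 2 digits → 88° and 36.5399′; 88 + 36.5399/60 = 88.6089983
  N → positive
  Lon: degrees = first 3 digits = 55, minutes = 13.26462; 55 + 13.26462/60 = 55.2210770
  E ⇒ keep positive

1. 60.181408, 178.514959
2. -0.934837, 178.537267
3. 88.608998, 55.221077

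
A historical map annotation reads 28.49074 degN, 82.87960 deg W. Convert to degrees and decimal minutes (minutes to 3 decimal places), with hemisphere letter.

28° 29.444′ N, 82° 52.776′ W

Lat: fractional part 0.490740 → 29.44440 minutes
Lon: 82° + 0.879600 × 60 = 82° 52.77600′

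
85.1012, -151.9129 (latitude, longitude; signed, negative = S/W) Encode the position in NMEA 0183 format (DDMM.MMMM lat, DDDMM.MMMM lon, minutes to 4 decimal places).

8506.0720,N / 15154.7740,W

Latitude: fractional part 0.101200 → 6.072000 minutes
Longitude is negative → W; |value| = 151.912900
Longitude: 151° + 0.912900 × 60 = 151° 54.774000′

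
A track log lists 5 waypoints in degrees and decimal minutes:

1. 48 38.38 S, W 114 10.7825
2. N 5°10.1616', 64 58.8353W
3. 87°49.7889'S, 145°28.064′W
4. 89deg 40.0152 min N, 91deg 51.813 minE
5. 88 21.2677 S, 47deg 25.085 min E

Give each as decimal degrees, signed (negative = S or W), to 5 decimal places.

Point 1:
  φ: 38.38′ = 0.639667°; total 48.639667
  S → negative
  Lon: 114 + 10.7825/60 = 114.179708
  W ⇒ negate
Point 2:
  Latitude: 10.1616′ = 0.169360°; total 5.169360
  N ⇒ keep positive
  λ: 58.8353′ = 0.980588°; total 64.980588
  W ⇒ negate
Point 3:
  Latitude: 49.7889′ = 0.829815°; total 87.829815
  S ⇒ negate
  Lon: 145 + 28.064/60 = 145.467733
  W → negative
Point 4:
  φ: 89 + 40.0152/60 = 89.666920
  N → positive
  Longitude: 91 + 51.813/60 = 91.863550
  E → positive
Point 5:
  Latitude: 21.2677′ = 0.354462°; total 88.354462
  hemisphere S, so the sign is −
  λ: 25.085′ = 0.418083°; total 47.418083
  E ⇒ keep positive

1. -48.63967, -114.17971
2. 5.16936, -64.98059
3. -87.82982, -145.46773
4. 89.66692, 91.86355
5. -88.35446, 47.41808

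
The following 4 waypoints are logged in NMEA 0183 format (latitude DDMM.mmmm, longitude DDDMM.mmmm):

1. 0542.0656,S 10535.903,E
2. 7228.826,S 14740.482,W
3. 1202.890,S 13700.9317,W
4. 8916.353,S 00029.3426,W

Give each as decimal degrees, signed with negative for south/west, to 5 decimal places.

1. -5.70109, 105.59838
2. -72.48043, -147.67470
3. -12.04817, -137.01553
4. -89.27255, -0.48904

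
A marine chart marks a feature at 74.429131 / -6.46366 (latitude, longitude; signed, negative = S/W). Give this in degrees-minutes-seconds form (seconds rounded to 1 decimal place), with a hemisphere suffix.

74°25′44.9″ N, 6°27′49.2″ W

Lat: 0.429131 × 60 = 25.74786′ → 25′, remainder × 60 = 44.872″
Longitude is negative → W; |value| = 6.463660
Lon: 0.463660 × 60 = 27.81960′ → 27′, remainder × 60 = 49.176″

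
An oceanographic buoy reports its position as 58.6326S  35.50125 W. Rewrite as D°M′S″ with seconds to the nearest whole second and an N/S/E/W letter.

58°37′57″ S, 35°30′5″ W

φ: 0.632600° → 37.95600′; 0.95600 × 60 = 57.36″
Longitude: whole degrees 35; 30.07500′ → 30′ and 4.50″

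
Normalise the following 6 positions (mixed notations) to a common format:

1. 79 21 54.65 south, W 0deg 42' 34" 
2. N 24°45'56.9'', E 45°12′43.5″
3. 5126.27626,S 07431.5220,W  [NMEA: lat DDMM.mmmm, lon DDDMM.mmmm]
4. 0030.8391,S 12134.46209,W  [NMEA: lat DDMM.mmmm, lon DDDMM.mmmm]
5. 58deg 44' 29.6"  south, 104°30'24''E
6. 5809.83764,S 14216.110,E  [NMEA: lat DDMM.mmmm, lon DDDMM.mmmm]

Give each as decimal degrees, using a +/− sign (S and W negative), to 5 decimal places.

1. -79.36518, -0.70944
2. 24.76581, 45.21208
3. -51.43794, -74.52537
4. -0.51399, -121.57437
5. -58.74156, 104.50667
6. -58.16396, 142.26850

Point 1:
  Lat: 21′ + 54.65″ = 21.91083′; 79 + 21.91083/60 = 79.365181
  S ⇒ negate
  Longitude: 0° + 42/60 + 34/3600 = 0 + 0.700000 + 0.009444 = 0.709444
  W ⇒ negate
Point 2:
  Latitude: 24 + 45/60 + 56.9/3600 = 24.765806
  N → positive
  λ: 12′ + 43.5″ = 12.72500′; 45 + 12.72500/60 = 45.212083
  E → positive
Point 3:
  Latitude: split at 2 digits → 51° and 26.27626′; 51 + 26.27626/60 = 51.437938
  S ⇒ negate
  λ: split at 3 digits → 074° and 31.522′; 74 + 31.522/60 = 74.525367
  W → negative
Point 4:
  Latitude: degrees = first 2 digits = 0, minutes = 30.8391; 0 + 30.8391/60 = 0.513985
  S → negative
  Lon: degrees = first 3 digits = 121, minutes = 34.46209; 121 + 34.46209/60 = 121.574368
  W ⇒ negate
Point 5:
  Lat: 58 + 44/60 + 29.6/3600 = 58.741556
  S ⇒ negate
  Longitude: 104° + 30/60 + 24/3600 = 104 + 0.500000 + 0.006667 = 104.506667
  E → positive
Point 6:
  Latitude: degrees = first 2 digits = 58, minutes = 9.83764; 58 + 9.83764/60 = 58.163961
  S → negative
  Longitude: split at 3 digits → 142° and 16.11′; 142 + 16.11/60 = 142.268500
  E ⇒ keep positive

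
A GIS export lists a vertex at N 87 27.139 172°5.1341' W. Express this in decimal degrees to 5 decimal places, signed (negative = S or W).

87.45232, -172.08557

Lat: 87 + 27.139/60 = 87.452317
N → positive
Lon: 5.1341′ = 0.085568°; total 172.085568
hemisphere W, so the sign is −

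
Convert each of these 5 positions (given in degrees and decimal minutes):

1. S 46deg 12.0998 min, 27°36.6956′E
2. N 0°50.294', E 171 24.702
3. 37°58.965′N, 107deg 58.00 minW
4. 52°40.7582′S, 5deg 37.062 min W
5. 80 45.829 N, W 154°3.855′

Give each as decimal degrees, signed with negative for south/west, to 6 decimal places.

1. -46.201663, 27.611593
2. 0.838233, 171.411700
3. 37.982750, -107.966667
4. -52.679303, -5.617700
5. 80.763817, -154.064250

Point 1:
  Latitude: 12.0998′ = 0.201663°; total 46.2016633
  hemisphere S, so the sign is −
  Longitude: 36.6956′ = 0.611593°; total 27.6115933
  E ⇒ keep positive
Point 2:
  φ: 0 + 50.294/60 = 0.8382333
  N ⇒ keep positive
  Longitude: 24.702′ = 0.411700°; total 171.4117000
  E ⇒ keep positive
Point 3:
  Lat: 58.965′ = 0.982750°; total 37.9827500
  N ⇒ keep positive
  Lon: 107 + 58/60 = 107.9666667
  W ⇒ negate
Point 4:
  φ: 52 + 40.7582/60 = 52.6793033
  hemisphere S, so the sign is −
  Lon: 5 + 37.062/60 = 5.6177000
  hemisphere W, so the sign is −
Point 5:
  Latitude: 45.829′ = 0.763817°; total 80.7638167
  N → positive
  λ: 3.855′ = 0.064250°; total 154.0642500
  W ⇒ negate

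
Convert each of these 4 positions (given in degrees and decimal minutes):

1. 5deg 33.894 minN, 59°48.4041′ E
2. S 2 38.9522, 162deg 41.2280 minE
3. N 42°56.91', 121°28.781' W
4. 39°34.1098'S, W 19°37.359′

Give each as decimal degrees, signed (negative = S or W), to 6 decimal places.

1. 5.564900, 59.806735
2. -2.649203, 162.687133
3. 42.948500, -121.479683
4. -39.568497, -19.622650

Point 1:
  φ: 33.894′ = 0.564900°; total 5.5649000
  N ⇒ keep positive
  Lon: 48.4041′ = 0.806735°; total 59.8067350
  E ⇒ keep positive
Point 2:
  Lat: 2 + 38.9522/60 = 2.6492033
  hemisphere S, so the sign is −
  Lon: 41.228′ = 0.687133°; total 162.6871333
  E ⇒ keep positive
Point 3:
  Latitude: 42 + 56.91/60 = 42.9485000
  N ⇒ keep positive
  λ: 28.781′ = 0.479683°; total 121.4796833
  W ⇒ negate
Point 4:
  φ: 34.1098′ = 0.568497°; total 39.5684967
  hemisphere S, so the sign is −
  Longitude: 37.359′ = 0.622650°; total 19.6226500
  W → negative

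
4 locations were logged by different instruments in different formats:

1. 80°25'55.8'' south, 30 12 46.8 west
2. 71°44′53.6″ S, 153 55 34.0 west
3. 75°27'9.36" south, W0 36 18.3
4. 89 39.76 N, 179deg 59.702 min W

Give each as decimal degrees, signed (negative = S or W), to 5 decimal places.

1. -80.43217, -30.21300
2. -71.74822, -153.92611
3. -75.45260, -0.60508
4. 89.66267, -179.99503

Point 1:
  Latitude: 25′ + 55.8″ = 25.93000′; 80 + 25.93000/60 = 80.432167
  S ⇒ negate
  λ: 12′ + 46.8″ = 12.78000′; 30 + 12.78000/60 = 30.213000
  W ⇒ negate
Point 2:
  φ: 71 + 44/60 + 53.6/3600 = 71.748222
  S ⇒ negate
  Longitude: 153° + 55/60 + 34/3600 = 153 + 0.916667 + 0.009444 = 153.926111
  hemisphere W, so the sign is −
Point 3:
  φ: 75° + 27/60 + 9.36/3600 = 75 + 0.450000 + 0.002600 = 75.452600
  S → negative
  λ: 36′ + 18.3″ = 36.30500′; 0 + 36.30500/60 = 0.605083
  hemisphere W, so the sign is −
Point 4:
  Latitude: 89 + 39.76/60 = 89.662667
  N ⇒ keep positive
  Lon: 179 + 59.702/60 = 179.995033
  W → negative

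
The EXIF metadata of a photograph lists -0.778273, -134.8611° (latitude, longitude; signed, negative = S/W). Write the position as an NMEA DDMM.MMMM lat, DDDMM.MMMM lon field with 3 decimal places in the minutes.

0046.696,S / 13451.666,W

Latitude is negative → S; |value| = 0.778273
Lat: 0° + 0.778273 × 60 = 0° 46.69638′
Longitude is negative → W; |value| = 134.861100
λ: minutes = (134.861100 − 134) × 60 = 51.66600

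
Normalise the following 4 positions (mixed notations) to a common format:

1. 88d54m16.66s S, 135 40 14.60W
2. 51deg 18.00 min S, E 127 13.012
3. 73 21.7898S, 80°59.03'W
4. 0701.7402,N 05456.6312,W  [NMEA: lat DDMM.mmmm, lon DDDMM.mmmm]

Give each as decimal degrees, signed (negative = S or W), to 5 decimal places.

1. -88.90463, -135.67072
2. -51.30000, 127.21687
3. -73.36316, -80.98383
4. 7.02900, -54.94385

Point 1:
  Lat: 88° + 54/60 + 16.66/3600 = 88 + 0.900000 + 0.004628 = 88.904628
  hemisphere S, so the sign is −
  λ: 135 + 40/60 + 14.6/3600 = 135.670722
  W → negative
Point 2:
  Lat: 18′ = 0.300000°; total 51.300000
  hemisphere S, so the sign is −
  Lon: 13.012′ = 0.216867°; total 127.216867
  E ⇒ keep positive
Point 3:
  φ: 73 + 21.7898/60 = 73.363163
  hemisphere S, so the sign is −
  Longitude: 59.03′ = 0.983833°; total 80.983833
  W → negative
Point 4:
  Latitude: degrees = first 2 digits = 7, minutes = 1.7402; 7 + 1.7402/60 = 7.029003
  N ⇒ keep positive
  Lon: degrees = first 3 digits = 54, minutes = 56.6312; 54 + 56.6312/60 = 54.943853
  W → negative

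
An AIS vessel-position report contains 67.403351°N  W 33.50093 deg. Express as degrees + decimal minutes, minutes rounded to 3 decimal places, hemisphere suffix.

φ: 67° + 0.403351 × 60 = 67° 24.20106′
Longitude: fractional part 0.500930 → 30.05580 minutes

67° 24.201′ N, 33° 30.056′ W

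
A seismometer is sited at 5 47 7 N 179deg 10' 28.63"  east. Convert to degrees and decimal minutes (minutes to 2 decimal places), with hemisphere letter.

φ: 47 + 7/60 = 47.1167′
Lon: seconds/60 = 0.47717; minutes = 10 + 0.47717 = 10.4772

5° 47.12′ N, 179° 10.48′ E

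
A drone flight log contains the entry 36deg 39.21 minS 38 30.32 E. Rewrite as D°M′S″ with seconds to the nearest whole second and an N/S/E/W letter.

36°39′13″ S, 38°30′19″ E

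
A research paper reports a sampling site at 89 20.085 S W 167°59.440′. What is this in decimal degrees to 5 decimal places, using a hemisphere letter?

89.33475° S, 167.99067° W

Latitude: 20.085′ = 0.334750°; total 89.334750
λ: 59.44′ = 0.990667°; total 167.990667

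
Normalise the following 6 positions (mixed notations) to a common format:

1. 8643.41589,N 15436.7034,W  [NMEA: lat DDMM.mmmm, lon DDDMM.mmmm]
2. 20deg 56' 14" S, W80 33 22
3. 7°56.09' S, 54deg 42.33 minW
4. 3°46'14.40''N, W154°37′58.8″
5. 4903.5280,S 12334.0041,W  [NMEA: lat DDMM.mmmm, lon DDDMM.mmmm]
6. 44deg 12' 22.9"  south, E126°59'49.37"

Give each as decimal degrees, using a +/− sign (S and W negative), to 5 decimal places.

1. 86.72360, -154.61172
2. -20.93722, -80.55611
3. -7.93483, -54.70550
4. 3.77067, -154.63300
5. -49.05880, -123.56674
6. -44.20636, 126.99705

Point 1:
  Latitude: split at 2 digits → 86° and 43.41589′; 86 + 43.41589/60 = 86.723598
  N → positive
  Longitude: split at 3 digits → 154° and 36.7034′; 154 + 36.7034/60 = 154.611723
  W ⇒ negate
Point 2:
  Latitude: 20° + 56/60 + 14/3600 = 20 + 0.933333 + 0.003889 = 20.937222
  hemisphere S, so the sign is −
  Lon: 80° + 33/60 + 22/3600 = 80 + 0.550000 + 0.006111 = 80.556111
  hemisphere W, so the sign is −
Point 3:
  φ: 56.09′ = 0.934833°; total 7.934833
  S ⇒ negate
  Lon: 42.33′ = 0.705500°; total 54.705500
  W → negative
Point 4:
  Latitude: 3° + 46/60 + 14.4/3600 = 3 + 0.766667 + 0.004000 = 3.770667
  N ⇒ keep positive
  Longitude: 37′ + 58.8″ = 37.98000′; 154 + 37.98000/60 = 154.633000
  W → negative
Point 5:
  Lat: degrees = first 2 digits = 49, minutes = 3.528; 49 + 3.528/60 = 49.058800
  S → negative
  λ: degrees = first 3 digits = 123, minutes = 34.0041; 123 + 34.0041/60 = 123.566735
  W ⇒ negate
Point 6:
  φ: 44° + 12/60 + 22.9/3600 = 44 + 0.200000 + 0.006361 = 44.206361
  S → negative
  Lon: 126° + 59/60 + 49.37/3600 = 126 + 0.983333 + 0.013714 = 126.997047
  E → positive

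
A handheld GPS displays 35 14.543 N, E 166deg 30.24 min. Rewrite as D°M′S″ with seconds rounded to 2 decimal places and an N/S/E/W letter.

Latitude: 14.54300′ → 14′ and 0.54300 × 60 = 32.5800″
Lon: 30.24000′ → 30′ and 0.24000 × 60 = 14.4000″

35°14′32.58″ N, 166°30′14.40″ E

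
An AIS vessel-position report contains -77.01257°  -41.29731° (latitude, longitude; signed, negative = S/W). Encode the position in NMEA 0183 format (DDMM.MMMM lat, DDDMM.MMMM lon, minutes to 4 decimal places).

7700.7542,S / 04117.8386,W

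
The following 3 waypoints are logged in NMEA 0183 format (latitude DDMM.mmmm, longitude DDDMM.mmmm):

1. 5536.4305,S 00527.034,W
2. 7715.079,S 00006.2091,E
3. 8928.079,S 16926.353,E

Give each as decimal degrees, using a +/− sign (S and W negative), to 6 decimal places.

Point 1:
  Lat: split at 2 digits → 55° and 36.4305′; 55 + 36.4305/60 = 55.6071750
  hemisphere S, so the sign is −
  Lon: degrees = first 3 digits = 5, minutes = 27.034; 5 + 27.034/60 = 5.4505667
  W → negative
Point 2:
  φ: split at 2 digits → 77° and 15.079′; 77 + 15.079/60 = 77.2513167
  hemisphere S, so the sign is −
  λ: split at 3 digits → 000° and 6.2091′; 0 + 6.2091/60 = 0.1034850
  E ⇒ keep positive
Point 3:
  Lat: split at 2 digits → 89° and 28.079′; 89 + 28.079/60 = 89.4679833
  hemisphere S, so the sign is −
  λ: split at 3 digits → 169° and 26.353′; 169 + 26.353/60 = 169.4392167
  E ⇒ keep positive

1. -55.607175, -5.450567
2. -77.251317, 0.103485
3. -89.467983, 169.439217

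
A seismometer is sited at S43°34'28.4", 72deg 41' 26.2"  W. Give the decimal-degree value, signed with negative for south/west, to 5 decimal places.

-43.57456, -72.69061

Latitude: 43 + 34/60 + 28.4/3600 = 43.574556
hemisphere S, so the sign is −
λ: 72° + 41/60 + 26.2/3600 = 72 + 0.683333 + 0.007278 = 72.690611
hemisphere W, so the sign is −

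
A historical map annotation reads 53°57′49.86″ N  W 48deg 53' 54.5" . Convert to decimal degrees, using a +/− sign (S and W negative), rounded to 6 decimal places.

Lat: 57′ + 49.86″ = 57.83100′; 53 + 57.83100/60 = 53.9638500
N → positive
Lon: 53′ + 54.5″ = 53.90833′; 48 + 53.90833/60 = 48.8984722
hemisphere W, so the sign is −

53.963850, -48.898472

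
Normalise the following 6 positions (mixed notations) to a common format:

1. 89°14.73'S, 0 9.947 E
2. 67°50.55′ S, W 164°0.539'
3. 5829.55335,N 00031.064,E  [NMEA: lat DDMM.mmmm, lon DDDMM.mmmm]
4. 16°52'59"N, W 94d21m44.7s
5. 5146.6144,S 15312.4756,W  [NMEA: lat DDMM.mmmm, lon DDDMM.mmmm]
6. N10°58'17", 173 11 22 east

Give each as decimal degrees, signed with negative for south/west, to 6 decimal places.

Point 1:
  φ: 89 + 14.73/60 = 89.2455000
  hemisphere S, so the sign is −
  Longitude: 9.947′ = 0.165783°; total 0.1657833
  E ⇒ keep positive
Point 2:
  Latitude: 50.55′ = 0.842500°; total 67.8425000
  hemisphere S, so the sign is −
  λ: 0.539′ = 0.008983°; total 164.0089833
  W → negative
Point 3:
  φ: degrees = first 2 digits = 58, minutes = 29.55335; 58 + 29.55335/60 = 58.4925558
  N ⇒ keep positive
  Longitude: split at 3 digits → 000° and 31.064′; 0 + 31.064/60 = 0.5177333
  E → positive
Point 4:
  Lat: 16° + 52/60 + 59/3600 = 16 + 0.866667 + 0.016389 = 16.8830556
  N ⇒ keep positive
  Longitude: 94 + 21/60 + 44.7/3600 = 94.3624167
  W → negative
Point 5:
  Lat: degrees = first 2 digits = 51, minutes = 46.6144; 51 + 46.6144/60 = 51.7769067
  hemisphere S, so the sign is −
  Lon: degrees = first 3 digits = 153, minutes = 12.4756; 153 + 12.4756/60 = 153.2079267
  W ⇒ negate
Point 6:
  Lat: 10 + 58/60 + 17/3600 = 10.9713889
  N ⇒ keep positive
  Lon: 173 + 11/60 + 22/3600 = 173.1894444
  E → positive

1. -89.245500, 0.165783
2. -67.842500, -164.008983
3. 58.492556, 0.517733
4. 16.883056, -94.362417
5. -51.776907, -153.207927
6. 10.971389, 173.189444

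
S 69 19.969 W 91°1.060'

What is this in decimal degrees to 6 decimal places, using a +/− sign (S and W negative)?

-69.332817, -91.017667

Latitude: 69 + 19.969/60 = 69.3328167
S ⇒ negate
Longitude: 91 + 1.06/60 = 91.0176667
W → negative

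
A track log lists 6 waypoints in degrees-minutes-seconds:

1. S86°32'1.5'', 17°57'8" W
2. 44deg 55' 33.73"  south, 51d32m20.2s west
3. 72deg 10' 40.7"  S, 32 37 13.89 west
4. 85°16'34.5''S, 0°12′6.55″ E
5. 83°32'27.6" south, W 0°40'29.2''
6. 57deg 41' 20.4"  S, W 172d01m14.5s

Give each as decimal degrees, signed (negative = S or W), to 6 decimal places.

Point 1:
  φ: 86° + 32/60 + 1.5/3600 = 86 + 0.533333 + 0.000417 = 86.5337500
  S ⇒ negate
  Longitude: 17° + 57/60 + 8/3600 = 17 + 0.950000 + 0.002222 = 17.9522222
  W ⇒ negate
Point 2:
  Latitude: 44 + 55/60 + 33.73/3600 = 44.9260361
  hemisphere S, so the sign is −
  Longitude: 32′ + 20.2″ = 32.33667′; 51 + 32.33667/60 = 51.5389444
  hemisphere W, so the sign is −
Point 3:
  Latitude: 72° + 10/60 + 40.7/3600 = 72 + 0.166667 + 0.011306 = 72.1779722
  S ⇒ negate
  Lon: 37′ + 13.89″ = 37.23150′; 32 + 37.23150/60 = 32.6205250
  W → negative
Point 4:
  φ: 16′ + 34.5″ = 16.57500′; 85 + 16.57500/60 = 85.2762500
  hemisphere S, so the sign is −
  λ: 12′ + 6.55″ = 12.10917′; 0 + 12.10917/60 = 0.2018194
  E ⇒ keep positive
Point 5:
  φ: 83 + 32/60 + 27.6/3600 = 83.5410000
  S ⇒ negate
  Longitude: 0 + 40/60 + 29.2/3600 = 0.6747778
  W → negative
Point 6:
  φ: 57° + 41/60 + 20.4/3600 = 57 + 0.683333 + 0.005667 = 57.6890000
  S → negative
  λ: 172 + 1/60 + 14.5/3600 = 172.0206944
  W → negative

1. -86.533750, -17.952222
2. -44.926036, -51.538944
3. -72.177972, -32.620525
4. -85.276250, 0.201819
5. -83.541000, -0.674778
6. -57.689000, -172.020694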